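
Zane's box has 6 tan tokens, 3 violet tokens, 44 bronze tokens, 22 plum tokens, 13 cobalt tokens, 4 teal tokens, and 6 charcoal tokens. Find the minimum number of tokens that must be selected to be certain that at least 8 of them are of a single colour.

An adversary could hand out at most 7 tokens per colour (4 colours run out sooner): 6 + 3 + 7 + 7 + 7 + 4 + 6 = 40 tokens and still no colour has 8.
By the pigeonhole principle, one more token lands in a colour already at 7, so 41 draws are enough and 40 are not.

41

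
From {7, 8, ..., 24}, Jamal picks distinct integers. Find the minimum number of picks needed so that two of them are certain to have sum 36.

Two chosen integers sum to 36 exactly when both halves of some pair {x, 36−x} with 12 ≤ x ≤ 36−x ≤ 24 are chosen — 6 such pairs.
The remaining 6 elements (those with no distinct partner in range) can never complete a 36-sum, so the worst case takes all of them and one from each pair: 6 + 6 = 12.
By pigeonhole, the 13th integer has to be the second member of some pair, so 12 + 1 = 13.

13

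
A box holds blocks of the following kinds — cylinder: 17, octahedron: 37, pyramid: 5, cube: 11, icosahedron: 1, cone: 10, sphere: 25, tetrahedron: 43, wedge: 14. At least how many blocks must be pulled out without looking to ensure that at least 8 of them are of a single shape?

An adversary could hand out at most 7 blocks per shape (pyramid, icosahedron run out sooner): 7 + 7 + 5 + 7 + 1 + 7 + 7 + 7 + 7 = 55 blocks and still no shape has 8.
By pigeonhole, one more block lands in a shape already at 7, so 56 draws are enough and 55 are not.

56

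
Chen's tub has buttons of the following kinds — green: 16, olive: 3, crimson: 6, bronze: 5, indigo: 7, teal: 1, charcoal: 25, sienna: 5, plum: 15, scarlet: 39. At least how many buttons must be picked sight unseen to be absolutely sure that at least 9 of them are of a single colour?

Pigeonhole: put each drawn button into a box by colour. The largest draw with every box below 9 takes min(count, 8) from each colour; colours with fewer than 8 contribute all they have.
Σ min(cᵢ, 8) = 8 + 3 + 6 + 5 + 7 + 1 + 8 + 5 + 8 + 8 = 59.
Draw number 59 + 1 = 60 must push one box to 9.

60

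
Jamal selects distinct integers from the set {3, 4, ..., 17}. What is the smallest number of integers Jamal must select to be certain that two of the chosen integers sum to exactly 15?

11

Two chosen integers sum to 15 exactly when both halves of some pair {x, 15−x} with 3 ≤ x ≤ 15−x ≤ 12 are chosen — 5 such pairs.
The remaining 5 elements (those with no distinct partner in range) can never complete a 15-sum, so the worst case takes all of them and one from each pair: 5 + 5 = 10.
By the pigeonhole principle, the 11th integer has to be the second member of some pair, so 10 + 1 = 11.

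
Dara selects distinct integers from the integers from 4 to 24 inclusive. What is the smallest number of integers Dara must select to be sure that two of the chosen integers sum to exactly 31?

A set avoiding the sum 31 can contain at most one of each pair {x, 31−x}, plus the 3 elements whose complement lies outside the range.
The integers 4, …, 15 (12 of them) are such a set: any two sum to at least 4+5 = 9 and at most 14+15 = 29 < 31.
By the pigeonhole principle, any 13th integer completes one of the 9 pairs, so 13 choices force a sum of 31.

13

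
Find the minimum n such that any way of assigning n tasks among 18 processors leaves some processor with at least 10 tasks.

163

With 162 tasks one could put exactly 9 in each of the 18 processors, and no processor would reach 10.
One more task must land in a processor that already has 9, giving it 10.
So 18 × 9 + 1 = 163 tasks are required.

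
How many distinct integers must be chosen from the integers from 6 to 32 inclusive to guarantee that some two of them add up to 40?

Two chosen integers sum to 40 exactly when both halves of some pair {x, 40−x} with 8 ≤ x ≤ 40−x ≤ 32 are chosen — 12 such pairs.
The remaining 3 elements (those with no distinct partner in range) can never complete a 40-sum, so the worst case takes all of them and one from each pair: 3 + 12 = 15.
The 16th integer has to be the second member of some pair, so 15 + 1 = 16.

16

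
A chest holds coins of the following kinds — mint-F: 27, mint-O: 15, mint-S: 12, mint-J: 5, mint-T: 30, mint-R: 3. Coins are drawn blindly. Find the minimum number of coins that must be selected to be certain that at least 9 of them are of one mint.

Put each drawn coin into a box by mint. The largest draw with every box below 9 takes min(count, 8) from each mint; mints with fewer than 8 contribute all they have.
Σ min(cᵢ, 8) = 8 + 8 + 8 + 5 + 8 + 3 = 40.
Draw number 40 + 1 = 41 must push one box to 9.

41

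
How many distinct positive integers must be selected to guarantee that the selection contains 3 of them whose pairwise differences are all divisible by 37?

Integers whose pairwise differences are multiples of 37 are exactly those sharing a remainder mod 37. The 37 residue classes mod 37 are the pigeonholes.
With 74 integers one could put 2 in each residue class and have no class reach 3.
The 75th integer pushes some class to 3, so 37·2 + 1 = 75.

75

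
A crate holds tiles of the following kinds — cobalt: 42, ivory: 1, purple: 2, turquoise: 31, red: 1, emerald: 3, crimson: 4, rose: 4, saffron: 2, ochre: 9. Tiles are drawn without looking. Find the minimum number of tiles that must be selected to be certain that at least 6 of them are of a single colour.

33

The 10 colours are the holes; the tiles drawn are the pigeons.
To avoid 6 of any one colour, the worst case takes at most 5 of each colour, or every tile of a colour that has fewer than 5.
That gives 5 + 1 + 2 + 5 + 1 + 3 + 4 + 4 + 2 + 5 = 32 tiles with no colour reaching 6.
The next tile forces some colour to 6, so 32 + 1 = 33.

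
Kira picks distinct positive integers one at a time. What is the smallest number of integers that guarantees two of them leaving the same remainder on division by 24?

Pigeonhole: the 24 residue classes mod 24 are the pigeonholes.
With 24 integers one could put 1 in each residue class and have no class reach 2.
The 25th integer pushes some class to 2, so 24·1 + 1 = 25.

25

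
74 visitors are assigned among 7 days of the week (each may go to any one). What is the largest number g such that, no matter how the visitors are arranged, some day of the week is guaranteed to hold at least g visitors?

By the pigeonhole principle, the 7 days of the week are the holes and the 74 visitors are the pigeons.
If every day of the week held at most 10 visitors, the total would be at most 7 × 10 = 70, which is less than 74.
So some day of the week holds at least ⌈74/7⌉ = 11 visitors.

11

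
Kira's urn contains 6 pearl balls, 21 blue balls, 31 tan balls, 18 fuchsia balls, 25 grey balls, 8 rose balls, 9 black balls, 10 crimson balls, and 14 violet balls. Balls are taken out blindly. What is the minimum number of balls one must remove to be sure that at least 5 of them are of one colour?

37

By the pigeonhole principle, put each drawn ball into a box by colour. The largest draw with every box below 5 takes min(count, 4) from each colour.
Σ min(cᵢ, 4) = 4 + 4 + 4 + 4 + 4 + 4 + 4 + 4 + 4 = 36.
Draw number 36 + 1 = 37 must push one box to 5.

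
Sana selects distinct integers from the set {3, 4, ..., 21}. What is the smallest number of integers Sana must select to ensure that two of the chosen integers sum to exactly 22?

12

A set avoiding the sum 22 can contain at most one of each pair {x, 22−x}, plus the 3 elements whose complement lies outside the range or equal to its own complement.
The integers 11, …, 21 (11 of them) are such a set: any two sum to at least 11+12 = 23 > 22.
Pigeonhole: any 12th integer completes one of the 8 pairs, so 12 choices force a sum of 22.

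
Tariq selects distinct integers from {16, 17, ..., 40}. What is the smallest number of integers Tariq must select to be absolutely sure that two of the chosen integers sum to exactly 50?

17

A set avoiding the sum 50 can contain at most one of each pair {x, 50−x}, plus the 7 elements whose complement lies outside the range or equal to its own complement.
The integers 25, …, 40 (16 of them) are such a set: any two sum to at least 25+26 = 51 > 50.
Any 17th integer completes one of the 9 pairs, so 17 choices force a sum of 50.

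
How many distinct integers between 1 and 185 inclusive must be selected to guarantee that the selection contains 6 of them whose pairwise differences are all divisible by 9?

Integers whose pairwise differences are multiples of 9 are exactly those sharing a remainder mod 9. The 9 residue classes mod 9 are the pigeonholes.
With 45 integers one could put 5 in each residue class and have no class reach 6.
The 46th integer pushes some class to 6, so 9·5 + 1 = 46.

46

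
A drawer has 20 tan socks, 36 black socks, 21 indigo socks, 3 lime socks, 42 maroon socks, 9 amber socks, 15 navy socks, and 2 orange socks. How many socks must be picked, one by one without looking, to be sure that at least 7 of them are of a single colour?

By the pigeonhole principle, the 8 colours are the holes; the socks drawn are the pigeons.
To avoid 7 of any one colour, the worst case takes at most 6 of each colour, or every sock of a colour that has fewer than 6.
That gives 6 + 6 + 6 + 3 + 6 + 6 + 6 + 2 = 41 socks with no colour reaching 7.
The next sock forces some colour to 7, so 41 + 1 = 42.

42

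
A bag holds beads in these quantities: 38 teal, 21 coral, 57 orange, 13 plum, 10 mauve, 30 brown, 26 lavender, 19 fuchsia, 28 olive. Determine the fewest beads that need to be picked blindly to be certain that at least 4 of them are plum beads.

In the worst case for collecting plum beads, every non-plum bead comes out first.
There are 38 + 21 + 57 + 10 + 30 + 26 + 19 + 28 = 229 non-plum beads altogether.
After those, each further bead must be plum, so 229 + 4 = 233 draws guarantee 4 plum beads.

233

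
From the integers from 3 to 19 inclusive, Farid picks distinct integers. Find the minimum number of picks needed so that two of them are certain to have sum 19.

11

Two chosen integers sum to 19 exactly when both halves of some pair {x, 19−x} with 3 ≤ x ≤ 19−x ≤ 16 are chosen — 7 such pairs.
The remaining 3 elements (those with no distinct partner in range) can never complete a 19-sum, so the worst case takes all of them and one from each pair: 3 + 7 = 10.
The 11th integer has to be the second member of some pair, so 10 + 1 = 11.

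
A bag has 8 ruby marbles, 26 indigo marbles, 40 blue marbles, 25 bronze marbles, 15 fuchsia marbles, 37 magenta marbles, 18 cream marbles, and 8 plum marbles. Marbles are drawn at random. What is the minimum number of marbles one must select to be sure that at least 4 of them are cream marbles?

In the worst case for collecting cream marbles, every non-cream marble comes out first.
There are 8 + 26 + 40 + 25 + 15 + 37 + 8 = 159 non-cream marbles altogether.
After those, each further marble must be cream, so 159 + 4 = 163 draws guarantee 4 cream marbles.

163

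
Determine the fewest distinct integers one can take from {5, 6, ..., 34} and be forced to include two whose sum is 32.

A set avoiding the sum 32 can contain at most one of each pair {x, 32−x}, plus the 8 elements whose complement lies outside the range or equal to its own complement.
The integers 16, …, 34 (19 of them) are such a set: any two sum to at least 16+17 = 33 > 32.
Any 20th integer completes one of the 11 pairs, so 20 choices force a sum of 32.

20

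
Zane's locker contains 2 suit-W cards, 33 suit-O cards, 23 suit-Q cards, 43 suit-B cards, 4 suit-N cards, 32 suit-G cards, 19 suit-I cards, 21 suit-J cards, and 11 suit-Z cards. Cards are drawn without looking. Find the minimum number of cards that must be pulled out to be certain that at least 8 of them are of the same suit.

By pigeonhole, the 9 suits are the holes; the cards drawn are the pigeons.
To avoid 8 of any one suit, the worst case takes at most 7 of each suit, or every card of a suit that has fewer than 7.
That gives 2 + 7 + 7 + 7 + 4 + 7 + 7 + 7 + 7 = 55 cards with no suit reaching 8.
The next card forces some suit to 8, so 55 + 1 = 56.

56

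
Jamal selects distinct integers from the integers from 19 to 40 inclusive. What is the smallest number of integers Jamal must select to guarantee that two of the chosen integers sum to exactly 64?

15

A set avoiding the sum 64 can contain at most one of each pair {x, 64−x}, plus the 6 elements whose complement lies outside the range or equal to its own complement.
The integers 19, …, 32 (14 of them) are such a set: any two sum to at least 19+20 = 39 and at most 31+32 = 63 < 64.
By the pigeonhole principle, any 15th integer completes one of the 8 pairs, so 15 choices force a sum of 64.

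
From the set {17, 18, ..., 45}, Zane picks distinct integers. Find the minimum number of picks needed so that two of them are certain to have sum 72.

A set avoiding the sum 72 can contain at most one of each pair {x, 72−x}, plus the 11 elements whose complement lies outside the range or equal to its own complement.
The integers 17, …, 36 (20 of them) are such a set: any two sum to at least 17+18 = 35 and at most 35+36 = 71 < 72.
Any 21st integer completes one of the 9 pairs, so 21 choices force a sum of 72.

21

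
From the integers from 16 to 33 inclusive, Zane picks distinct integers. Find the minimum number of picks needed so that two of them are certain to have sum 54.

13

Two chosen integers sum to 54 exactly when both halves of some pair {x, 54−x} with 21 ≤ x ≤ 54−x ≤ 33 are chosen — 6 such pairs.
The remaining 6 elements (those with no distinct partner in range) can never complete a 54-sum, so the worst case takes all of them and one from each pair: 6 + 6 = 12.
By the pigeonhole principle, the 13th integer has to be the second member of some pair, so 12 + 1 = 13.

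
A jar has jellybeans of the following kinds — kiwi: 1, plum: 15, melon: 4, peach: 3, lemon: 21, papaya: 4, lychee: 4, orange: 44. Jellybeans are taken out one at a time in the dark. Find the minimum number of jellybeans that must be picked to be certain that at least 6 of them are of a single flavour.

An adversary could hand out at most 5 jellybeans per flavour (5 flavours run out sooner): 1 + 5 + 4 + 3 + 5 + 4 + 4 + 5 = 31 jellybeans and still no flavour has 6.
One more jellybean lands in a flavour already at 5, so 32 draws are enough and 31 are not.

32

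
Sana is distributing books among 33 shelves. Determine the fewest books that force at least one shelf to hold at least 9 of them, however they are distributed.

With 264 books one could put exactly 8 in each of the 33 shelves, and no shelf would reach 9.
One more book must land in a shelf that already has 8, giving it 9.
So 33 × 8 + 1 = 265 books are required.

265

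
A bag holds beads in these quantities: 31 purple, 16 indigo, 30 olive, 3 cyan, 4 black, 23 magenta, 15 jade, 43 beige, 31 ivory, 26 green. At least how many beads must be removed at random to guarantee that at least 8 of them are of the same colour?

64

Put each drawn bead into a box by colour. The largest draw with every box below 8 takes min(count, 7) from each colour; colours with fewer than 7 contribute all they have.
Σ min(cᵢ, 7) = 7 + 7 + 7 + 3 + 4 + 7 + 7 + 7 + 7 + 7 = 63.
Draw number 63 + 1 = 64 must push one box to 8.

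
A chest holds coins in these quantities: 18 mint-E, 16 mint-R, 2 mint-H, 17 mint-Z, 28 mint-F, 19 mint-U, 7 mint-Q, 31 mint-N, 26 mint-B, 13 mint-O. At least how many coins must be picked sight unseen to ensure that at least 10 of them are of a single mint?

An adversary could hand out at most 9 coins per mint (mint-H, mint-Q run out sooner): 9 + 9 + 2 + 9 + 9 + 9 + 7 + 9 + 9 + 9 = 81 coins and still no mint has 10.
By pigeonhole, one more coin lands in a mint already at 9, so 82 draws are enough and 81 are not.

82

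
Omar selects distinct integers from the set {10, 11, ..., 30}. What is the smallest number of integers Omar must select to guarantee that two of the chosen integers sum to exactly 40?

A set avoiding the sum 40 can contain at most one of each pair {x, 40−x}, plus the 1 element equal to its own complement.
The integers 20, …, 30 (11 of them) are such a set: any two sum to at least 20+21 = 41 > 40.
By the pigeonhole principle, any 12th integer completes one of the 10 pairs, so 12 choices force a sum of 40.

12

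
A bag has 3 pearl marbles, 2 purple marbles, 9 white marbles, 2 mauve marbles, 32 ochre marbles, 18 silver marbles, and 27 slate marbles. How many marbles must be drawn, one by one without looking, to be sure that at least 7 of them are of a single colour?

32

The 7 colours are the holes; the marbles drawn are the pigeons.
To avoid 7 of any one colour, the worst case takes at most 6 of each colour, or every marble of a colour that has fewer than 6.
That gives 3 + 2 + 6 + 2 + 6 + 6 + 6 = 31 marbles with no colour reaching 7.
The next marble forces some colour to 7, so 31 + 1 = 32.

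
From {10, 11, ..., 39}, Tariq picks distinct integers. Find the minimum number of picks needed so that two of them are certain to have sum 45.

18

Two chosen integers sum to 45 exactly when both halves of some pair {x, 45−x} with 10 ≤ x ≤ 45−x ≤ 35 are chosen — 13 such pairs.
The remaining 4 elements (those with no distinct partner in range) can never complete a 45-sum, so the worst case takes all of them and one from each pair: 4 + 13 = 17.
The 18th integer has to be the second member of some pair, so 17 + 1 = 18.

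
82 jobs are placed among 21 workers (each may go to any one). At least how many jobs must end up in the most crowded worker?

The 21 workers are the holes and the 82 jobs are the pigeons.
If every worker held at most 3 jobs, the total would be at most 21 × 3 = 63, which is less than 82.
So some worker holds at least ⌈82/21⌉ = 4 jobs.

4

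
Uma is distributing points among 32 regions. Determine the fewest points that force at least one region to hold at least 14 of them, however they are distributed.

With 416 points one could put exactly 13 in each of the 32 regions, and no region would reach 14.
By the pigeonhole principle, one more point must land in a region that already has 13, giving it 14.
So 32 × 13 + 1 = 417 points are required.

417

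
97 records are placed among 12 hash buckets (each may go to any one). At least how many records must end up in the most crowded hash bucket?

9

Pigeonhole: the 12 hash buckets are the holes and the 97 records are the pigeons.
If every hash bucket held at most 8 records, the total would be at most 12 × 8 = 96, which is less than 97.
So some hash bucket holds at least ⌈97/12⌉ = 9 records.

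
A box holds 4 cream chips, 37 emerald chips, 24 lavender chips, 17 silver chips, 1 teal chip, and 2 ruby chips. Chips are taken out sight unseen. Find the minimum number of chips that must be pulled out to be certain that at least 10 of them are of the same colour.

35

An adversary could hand out at most 9 chips per colour (cream, teal, ruby run out sooner): 4 + 9 + 9 + 9 + 1 + 2 = 34 chips and still no colour has 10.
Pigeonhole: one more chip lands in a colour already at 9, so 35 draws are enough and 34 are not.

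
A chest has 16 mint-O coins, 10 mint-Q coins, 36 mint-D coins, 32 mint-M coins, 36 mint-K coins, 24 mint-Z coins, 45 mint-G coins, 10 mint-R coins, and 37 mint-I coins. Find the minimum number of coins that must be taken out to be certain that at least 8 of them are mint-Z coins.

In the worst case for collecting mint-Z coins, every non-mint-Z coin comes out first.
There are 16 + 10 + 36 + 32 + 36 + 45 + 10 + 37 = 222 non-mint-Z coins altogether.
After those, each further coin must be mint-Z, so 222 + 8 = 230 draws guarantee 8 mint-Z coins.

230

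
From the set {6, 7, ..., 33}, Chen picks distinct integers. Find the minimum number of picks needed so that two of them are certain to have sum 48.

A set avoiding the sum 48 can contain at most one of each pair {x, 48−x}, plus the 10 elements whose complement lies outside the range or equal to its own complement.
The integers 6, …, 24 (19 of them) are such a set: any two sum to at least 6+7 = 13 and at most 23+24 = 47 < 48.
By the pigeonhole principle, any 20th integer completes one of the 9 pairs, so 20 choices force a sum of 48.

20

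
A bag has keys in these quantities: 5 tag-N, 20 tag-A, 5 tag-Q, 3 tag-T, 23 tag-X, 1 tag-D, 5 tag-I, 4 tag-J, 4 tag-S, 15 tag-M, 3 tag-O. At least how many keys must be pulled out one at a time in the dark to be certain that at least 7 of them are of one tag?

49

An adversary could hand out at most 6 keys per tag (8 tags run out sooner): 5 + 6 + 5 + 3 + 6 + 1 + 5 + 4 + 4 + 6 + 3 = 48 keys and still no tag has 7.
Pigeonhole: one more key lands in a tag already at 6, so 49 draws are enough and 48 are not.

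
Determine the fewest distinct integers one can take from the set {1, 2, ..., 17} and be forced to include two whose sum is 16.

Two chosen integers sum to 16 exactly when both halves of some pair {x, 16−x} with 1 ≤ x ≤ 16−x ≤ 15 are chosen — 7 such pairs.
The remaining 3 elements (those with no distinct partner in range) can never complete a 16-sum, so the worst case takes all of them and one from each pair: 3 + 7 = 10.
The 11th integer has to be the second member of some pair, so 10 + 1 = 11.

11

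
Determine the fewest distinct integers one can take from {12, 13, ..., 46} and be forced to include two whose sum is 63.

21

Two chosen integers sum to 63 exactly when both halves of some pair {x, 63−x} with 17 ≤ x ≤ 63−x ≤ 46 are chosen — 15 such pairs.
The remaining 5 elements (those with no distinct partner in range) can never complete a 63-sum, so the worst case takes all of them and one from each pair: 5 + 15 = 20.
By pigeonhole, the 21st integer has to be the second member of some pair, so 20 + 1 = 21.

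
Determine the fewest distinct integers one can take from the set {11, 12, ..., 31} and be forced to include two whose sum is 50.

A set avoiding the sum 50 can contain at most one of each pair {x, 50−x}, plus the 9 elements whose complement lies outside the range or equal to its own complement.
The integers 11, …, 25 (15 of them) are such a set: any two sum to at least 11+12 = 23 and at most 24+25 = 49 < 50.
Any 16th integer completes one of the 6 pairs, so 16 choices force a sum of 50.

16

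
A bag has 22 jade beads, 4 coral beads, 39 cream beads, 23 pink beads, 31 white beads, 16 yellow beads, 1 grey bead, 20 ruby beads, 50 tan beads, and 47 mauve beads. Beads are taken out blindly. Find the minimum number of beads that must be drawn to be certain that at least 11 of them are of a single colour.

An adversary could hand out at most 10 beads per colour (coral, grey run out sooner): 10 + 4 + 10 + 10 + 10 + 10 + 1 + 10 + 10 + 10 = 85 beads and still no colour has 11.
By pigeonhole, one more bead lands in a colour already at 10, so 86 draws are enough and 85 are not.

86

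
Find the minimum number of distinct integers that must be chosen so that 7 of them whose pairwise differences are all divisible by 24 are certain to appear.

145

Integers whose pairwise differences are multiples of 24 are exactly those sharing a remainder mod 24. The 24 residue classes mod 24 are the pigeonholes.
With 144 integers one could put 6 in each residue class and have no class reach 7.
The 145th integer pushes some class to 7, so 24·6 + 1 = 145.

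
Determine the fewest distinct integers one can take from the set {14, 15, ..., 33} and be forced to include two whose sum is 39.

15

A set avoiding the sum 39 can contain at most one of each pair {x, 39−x}, plus the 8 elements whose complement lies outside the range.
The integers 20, …, 33 (14 of them) are such a set: any two sum to at least 20+21 = 41 > 39.
By pigeonhole, any 15th integer completes one of the 6 pairs, so 15 choices force a sum of 39.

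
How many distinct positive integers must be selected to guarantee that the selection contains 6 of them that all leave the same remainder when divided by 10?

By pigeonhole, the 10 residue classes mod 10 are the pigeonholes.
With 50 integers one could put 5 in each residue class and have no class reach 6.
The 51st integer pushes some class to 6, so 10·5 + 1 = 51.

51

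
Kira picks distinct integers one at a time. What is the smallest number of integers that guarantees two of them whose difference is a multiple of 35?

Integers whose pairwise differences are multiples of 35 are exactly those sharing a remainder mod 35. By the pigeonhole principle, the 35 residue classes mod 35 are the pigeonholes.
With 35 integers one could put 1 in each residue class and have no class reach 2.
The 36th integer pushes some class to 2, so 35·1 + 1 = 36.

36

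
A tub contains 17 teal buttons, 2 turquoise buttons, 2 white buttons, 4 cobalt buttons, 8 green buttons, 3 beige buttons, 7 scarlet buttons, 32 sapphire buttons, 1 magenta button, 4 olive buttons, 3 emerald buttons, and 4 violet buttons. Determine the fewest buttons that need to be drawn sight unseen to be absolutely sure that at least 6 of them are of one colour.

44

The 12 colours are the holes; the buttons drawn are the pigeons.
To avoid 6 of any one colour, the worst case takes at most 5 of each colour, or every button of a colour that has fewer than 5.
That gives 5 + 2 + 2 + 4 + 5 + 3 + 5 + 5 + 1 + 4 + 3 + 4 = 43 buttons with no colour reaching 6.
The next button forces some colour to 6, so 43 + 1 = 44.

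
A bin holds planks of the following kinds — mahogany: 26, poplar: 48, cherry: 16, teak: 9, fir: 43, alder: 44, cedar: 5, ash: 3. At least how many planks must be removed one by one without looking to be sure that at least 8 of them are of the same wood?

By pigeonhole, the 8 woods are the holes; the planks drawn are the pigeons.
To avoid 8 of any one wood, the worst case takes at most 7 of each wood, or every plank of a wood that has fewer than 7.
That gives 7 + 7 + 7 + 7 + 7 + 7 + 5 + 3 = 50 planks with no wood reaching 8.
The next plank forces some wood to 8, so 50 + 1 = 51.

51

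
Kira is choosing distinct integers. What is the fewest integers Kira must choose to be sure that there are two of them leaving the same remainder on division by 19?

20

The 19 residue classes mod 19 are the pigeonholes.
With 19 integers one could put 1 in each residue class and have no class reach 2.
The 20th integer pushes some class to 2, so 19·1 + 1 = 20.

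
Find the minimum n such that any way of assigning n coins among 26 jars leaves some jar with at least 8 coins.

With 182 coins one could put exactly 7 in each of the 26 jars, and no jar would reach 8.
One more coin must land in a jar that already has 7, giving it 8.
So 26 × 7 + 1 = 183 coins are required.

183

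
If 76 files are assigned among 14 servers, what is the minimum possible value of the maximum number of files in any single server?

By pigeonhole, the 14 servers are the holes and the 76 files are the pigeons.
If every server held at most 5 files, the total would be at most 14 × 5 = 70, which is less than 76.
So some server holds at least ⌈76/14⌉ = 6 files.

6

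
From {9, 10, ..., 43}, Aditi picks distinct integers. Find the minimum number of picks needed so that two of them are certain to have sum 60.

A set avoiding the sum 60 can contain at most one of each pair {x, 60−x}, plus the 9 elements whose complement lies outside the range or equal to its own complement.
The integers 9, …, 30 (22 of them) are such a set: any two sum to at least 9+10 = 19 and at most 29+30 = 59 < 60.
Any 23rd integer completes one of the 13 pairs, so 23 choices force a sum of 60.

23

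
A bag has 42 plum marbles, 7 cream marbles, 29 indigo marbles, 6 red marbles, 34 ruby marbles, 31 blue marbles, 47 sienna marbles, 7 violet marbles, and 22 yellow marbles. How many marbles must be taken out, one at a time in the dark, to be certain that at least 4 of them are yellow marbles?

In the worst case for collecting yellow marbles, every non-yellow marble comes out first.
There are 42 + 7 + 29 + 6 + 34 + 31 + 47 + 7 = 203 non-yellow marbles altogether.
After those, each further marble must be yellow, so 203 + 4 = 207 draws guarantee 4 yellow marbles.

207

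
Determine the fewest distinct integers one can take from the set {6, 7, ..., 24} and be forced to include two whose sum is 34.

Group the elements by complementary pair {x, 34−x}: {10,24}, {11,23}, {12,22}, …, giving 7 two-element pairs, the single value 17 (it cannot pair with itself since the integers are distinct), and 4 integers whose partner 34−x falls outside [6,24].
Pigeonhole: treating each of those 12 groups as a pigeonhole, one can pick one integer per group — 12 integers — with no two summing to 34.
The 13th integer lands in an occupied pair, forcing a sum of 34.

13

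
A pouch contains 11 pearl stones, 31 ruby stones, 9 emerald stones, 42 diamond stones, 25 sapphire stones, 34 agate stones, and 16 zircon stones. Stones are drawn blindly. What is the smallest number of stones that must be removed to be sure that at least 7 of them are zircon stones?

In the worst case for collecting zircon stones, every non-zircon stone comes out first.
There are 11 + 31 + 9 + 42 + 25 + 34 = 152 non-zircon stones altogether.
After those, each further stone must be zircon, so 152 + 7 = 159 draws guarantee 7 zircon stones.

159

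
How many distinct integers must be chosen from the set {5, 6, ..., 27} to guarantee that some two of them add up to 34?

14

Group the elements by complementary pair {x, 34−x}: {7,27}, {8,26}, {9,25}, …, giving 10 two-element pairs, the single value 17 (it cannot pair with itself since the integers are distinct), and 2 integers whose partner 34−x falls outside [5,27].
Treating each of those 13 groups as a pigeonhole, one can pick one integer per group — 13 integers — with no two summing to 34.
The 14th integer lands in an occupied pair, forcing a sum of 34.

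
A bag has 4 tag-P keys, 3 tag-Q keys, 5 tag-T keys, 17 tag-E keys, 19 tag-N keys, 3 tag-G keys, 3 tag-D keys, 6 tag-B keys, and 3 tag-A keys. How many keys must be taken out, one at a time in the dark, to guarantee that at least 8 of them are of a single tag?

An adversary could hand out at most 7 keys per tag (7 tags run out sooner): 4 + 3 + 5 + 7 + 7 + 3 + 3 + 6 + 3 = 41 keys and still no tag has 8.
One more key lands in a tag already at 7, so 42 draws are enough and 41 are not.

42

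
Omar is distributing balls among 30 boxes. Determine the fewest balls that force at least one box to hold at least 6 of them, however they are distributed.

With 150 balls one could put exactly 5 in each of the 30 boxes, and no box would reach 6.
One more ball must land in a box that already has 5, giving it 6.
So 30 × 5 + 1 = 151 balls are required.

151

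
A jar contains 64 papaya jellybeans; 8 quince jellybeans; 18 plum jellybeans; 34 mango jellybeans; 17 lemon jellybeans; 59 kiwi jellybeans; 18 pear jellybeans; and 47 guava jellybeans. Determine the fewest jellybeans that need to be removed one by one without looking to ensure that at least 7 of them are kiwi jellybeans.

In the worst case for collecting kiwi jellybeans, every non-kiwi jellybean comes out first.
There are 64 + 8 + 18 + 34 + 17 + 18 + 47 = 206 non-kiwi jellybeans altogether.
After those, each further jellybean must be kiwi, so 206 + 7 = 213 draws guarantee 7 kiwi jellybeans.

213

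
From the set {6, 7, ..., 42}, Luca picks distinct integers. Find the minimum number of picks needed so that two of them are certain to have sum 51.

Group the elements by complementary pair {x, 51−x}: {9,42}, {10,41}, {11,40}, …, giving 17 two-element pairs and 3 integers whose partner 51−x falls outside [6,42].
Treating each of those 20 groups as a pigeonhole, one can pick one integer per group — 20 integers — with no two summing to 51.
The 21st integer lands in an occupied pair, forcing a sum of 51.

21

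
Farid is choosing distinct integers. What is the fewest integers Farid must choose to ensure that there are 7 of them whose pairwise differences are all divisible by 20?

Integers whose pairwise differences are multiples of 20 are exactly those sharing a remainder mod 20. Pigeonhole: the 20 residue classes mod 20 are the pigeonholes.
With 120 integers one could put 6 in each residue class and have no class reach 7.
The 121st integer pushes some class to 7, so 20·6 + 1 = 121.

121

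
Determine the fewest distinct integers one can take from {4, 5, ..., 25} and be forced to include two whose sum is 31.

13

A set avoiding the sum 31 can contain at most one of each pair {x, 31−x}, plus the 2 elements whose complement lies outside the range.
The integers 4, …, 15 (12 of them) are such a set: any two sum to at least 4+5 = 9 and at most 14+15 = 29 < 31.
By pigeonhole, any 13th integer completes one of the 10 pairs, so 13 choices force a sum of 31.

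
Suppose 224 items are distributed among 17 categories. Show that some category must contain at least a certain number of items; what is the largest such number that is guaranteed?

14

By the pigeonhole principle, the 17 categories are the holes and the 224 items are the pigeons.
If every category held at most 13 items, the total would be at most 17 × 13 = 221, which is less than 224.
So some category holds at least ⌈224/17⌉ = 14 items.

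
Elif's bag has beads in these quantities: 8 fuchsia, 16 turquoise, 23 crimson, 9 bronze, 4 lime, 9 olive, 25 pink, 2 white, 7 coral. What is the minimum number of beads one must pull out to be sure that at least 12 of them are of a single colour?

73

The 9 colours are the holes; the beads drawn are the pigeons.
To avoid 12 of any one colour, the worst case takes at most 11 of each colour, or every bead of a colour that has fewer than 11.
That gives 8 + 11 + 11 + 9 + 4 + 9 + 11 + 2 + 7 = 72 beads with no colour reaching 12.
The next bead forces some colour to 12, so 72 + 1 = 73.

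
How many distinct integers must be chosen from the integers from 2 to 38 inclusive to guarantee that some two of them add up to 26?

A set avoiding the sum 26 can contain at most one of each pair {x, 26−x}, plus the 15 elements whose complement lies outside the range or equal to its own complement.
The integers 13, …, 38 (26 of them) are such a set: any two sum to at least 13+14 = 27 > 26.
Any 27th integer completes one of the 11 pairs, so 27 choices force a sum of 26.

27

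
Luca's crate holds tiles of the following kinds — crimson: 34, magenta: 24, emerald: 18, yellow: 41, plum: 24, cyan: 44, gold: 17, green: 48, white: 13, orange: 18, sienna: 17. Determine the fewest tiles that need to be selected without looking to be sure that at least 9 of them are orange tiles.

In the worst case for collecting orange tiles, every non-orange tile comes out first.
There are 34 + 24 + 18 + 41 + 24 + 44 + 17 + 48 + 13 + 17 = 280 non-orange tiles altogether.
After those, each further tile must be orange, so 280 + 9 = 289 draws guarantee 9 orange tiles.

289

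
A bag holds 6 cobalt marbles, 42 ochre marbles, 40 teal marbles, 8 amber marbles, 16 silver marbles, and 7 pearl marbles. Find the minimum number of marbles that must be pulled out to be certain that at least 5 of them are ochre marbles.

82

In the worst case for collecting ochre marbles, every non-ochre marble comes out first.
There are 6 + 40 + 8 + 16 + 7 = 77 non-ochre marbles altogether.
After those, each further marble must be ochre, so 77 + 5 = 82 draws guarantee 5 ochre marbles.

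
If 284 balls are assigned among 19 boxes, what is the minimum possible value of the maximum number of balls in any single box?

The 19 boxes are the holes and the 284 balls are the pigeons.
If every box held at most 14 balls, the total would be at most 19 × 14 = 266, which is less than 284.
So some box holds at least ⌈284/19⌉ = 15 balls.

15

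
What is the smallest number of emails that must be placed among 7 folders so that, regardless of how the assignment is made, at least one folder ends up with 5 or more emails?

29

With 28 emails one could put exactly 4 in each of the 7 folders, and no folder would reach 5.
By pigeonhole, one more email must land in a folder that already has 4, giving it 5.
So 7 × 4 + 1 = 29 emails are required.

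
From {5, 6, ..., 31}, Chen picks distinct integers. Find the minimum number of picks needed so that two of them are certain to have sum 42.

Two chosen integers sum to 42 exactly when both halves of some pair {x, 42−x} with 11 ≤ x ≤ 42−x ≤ 31 are chosen — 10 such pairs.
The remaining 7 elements (those with no distinct partner in range) can never complete a 42-sum, so the worst case takes all of them and one from each pair: 7 + 10 = 17.
By the pigeonhole principle, the 18th integer has to be the second member of some pair, so 17 + 1 = 18.

18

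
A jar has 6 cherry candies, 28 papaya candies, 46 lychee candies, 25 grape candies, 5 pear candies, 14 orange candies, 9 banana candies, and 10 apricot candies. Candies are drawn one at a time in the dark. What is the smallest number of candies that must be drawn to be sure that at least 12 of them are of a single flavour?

75

By the pigeonhole principle, put each drawn candy into a box by flavour. The largest draw with every box below 12 takes min(count, 11) from each flavour; flavours with fewer than 11 contribute all they have.
Σ min(cᵢ, 11) = 6 + 11 + 11 + 11 + 5 + 11 + 9 + 10 = 74.
Draw number 74 + 1 = 75 must push one box to 12.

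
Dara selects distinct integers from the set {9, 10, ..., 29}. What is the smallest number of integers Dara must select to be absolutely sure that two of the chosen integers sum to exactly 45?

15

A set avoiding the sum 45 can contain at most one of each pair {x, 45−x}, plus the 7 elements whose complement lies outside the range.
The integers 9, …, 22 (14 of them) are such a set: any two sum to at least 9+10 = 19 and at most 21+22 = 43 < 45.
Any 15th integer completes one of the 7 pairs, so 15 choices force a sum of 45.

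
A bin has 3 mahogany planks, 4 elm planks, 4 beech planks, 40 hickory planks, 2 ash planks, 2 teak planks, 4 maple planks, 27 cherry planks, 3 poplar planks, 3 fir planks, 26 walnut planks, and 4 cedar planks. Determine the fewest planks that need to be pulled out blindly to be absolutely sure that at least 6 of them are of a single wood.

The 12 woods are the holes; the planks drawn are the pigeons.
To avoid 6 of any one wood, the worst case takes at most 5 of each wood, or every plank of a wood that has fewer than 5.
That gives 3 + 4 + 4 + 5 + 2 + 2 + 4 + 5 + 3 + 3 + 5 + 4 = 44 planks with no wood reaching 6.
The next plank forces some wood to 6, so 44 + 1 = 45.

45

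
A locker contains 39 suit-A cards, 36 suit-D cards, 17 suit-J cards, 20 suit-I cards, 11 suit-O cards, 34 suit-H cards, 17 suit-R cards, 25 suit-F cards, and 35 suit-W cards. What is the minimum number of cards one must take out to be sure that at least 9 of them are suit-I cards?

223

In the worst case for collecting suit-I cards, every non-suit-I card comes out first.
There are 39 + 36 + 17 + 11 + 34 + 17 + 25 + 35 = 214 non-suit-I cards altogether.
After those, each further card must be suit-I, so 214 + 9 = 223 draws guarantee 9 suit-I cards.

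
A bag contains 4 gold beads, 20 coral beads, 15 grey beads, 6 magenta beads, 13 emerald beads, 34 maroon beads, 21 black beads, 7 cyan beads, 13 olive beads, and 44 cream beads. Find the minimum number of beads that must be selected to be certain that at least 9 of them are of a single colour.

74

By pigeonhole, put each drawn bead into a box by colour. The largest draw with every box below 9 takes min(count, 8) from each colour; colours with fewer than 8 contribute all they have.
Σ min(cᵢ, 8) = 4 + 8 + 8 + 6 + 8 + 8 + 8 + 7 + 8 + 8 = 73.
Draw number 73 + 1 = 74 must push one box to 9.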